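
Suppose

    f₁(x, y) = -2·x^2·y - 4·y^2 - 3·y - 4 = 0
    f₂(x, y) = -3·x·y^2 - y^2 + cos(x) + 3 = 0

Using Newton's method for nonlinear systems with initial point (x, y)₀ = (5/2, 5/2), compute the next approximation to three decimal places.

(-0.353, 2.600)

At (5/2, 5/2): F = (-67.750, -50.92614).
Jacobian J = [[-4·x·y, -2·x^2 - 8·y - 3], [-3·y^2 - sin(x), -6·x·y - 2·y]].
At the point, J = [[-25.000, -35.500], [-19.34847, -42.500]] (det J = 375.62924).
Solving J·Δ = −F gives Δ = (-2.853, 0.100).
Then the next iterate is (x, y)₁ = (-0.353, 2.600).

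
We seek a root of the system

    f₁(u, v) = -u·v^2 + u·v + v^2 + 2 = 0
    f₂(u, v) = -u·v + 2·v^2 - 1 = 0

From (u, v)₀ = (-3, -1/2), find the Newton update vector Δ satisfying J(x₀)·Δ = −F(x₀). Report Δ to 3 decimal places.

(3.455, 0.273)

At (-3, -1/2): F = (4.500, -2.000).
Jacobian J = [[-v^2 + v, -2·u·v + u + 2·v], [-v, -u + 4·v]].
At the point, J = [[-0.750, -7.000], [0.500, 1.000]] (det J = 2.750).
Solving J·Δ = −F gives Δ = (3.455, 0.273).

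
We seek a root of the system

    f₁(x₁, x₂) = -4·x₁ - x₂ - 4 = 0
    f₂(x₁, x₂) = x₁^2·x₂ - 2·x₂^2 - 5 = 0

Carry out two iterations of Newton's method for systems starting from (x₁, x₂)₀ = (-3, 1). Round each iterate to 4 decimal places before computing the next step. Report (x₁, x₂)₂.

At (-3, 1): F = (7.0000, 2.0000).
Jacobian J = [[-4, -1], [2·x₁·x₂, x₁^2 - 4·x₂]].
At the point, J = [[-4.0000, -1.0000], [-6.0000, 5.0000]] (det J = -26.0000).
Solving J·Δ = −F gives Δ = (1.4231, 1.3077).
Then the next iterate is (x₁, x₂)₁ = (-1.5769, 2.3077).
Round to (-1.5769, 2.3077) and repeat: F = (-0.0001, -9.912600), J = [[-4.0000, -1.0000], [-7.278024, -6.744186]].
Δ = (0.5032, -2.0128), so (x₁, x₂)₂ = (-1.0737, 0.2949).

(-1.0737, 0.2949)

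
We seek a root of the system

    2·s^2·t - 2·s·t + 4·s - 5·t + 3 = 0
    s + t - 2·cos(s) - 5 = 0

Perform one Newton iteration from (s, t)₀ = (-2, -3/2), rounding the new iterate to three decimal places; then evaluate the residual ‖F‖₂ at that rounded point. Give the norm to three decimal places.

At (-2, -3/2): F = (-15.500, -7.66771).
Jacobian J = [[4·s·t - 2·t + 4, 2·s^2 - 2·s - 5], [2·sin(s) + 1, 1]].
At the point, J = [[19.000, 7.000], [-0.81859, 1.000]] (det J = 24.73016).
Solving J·Δ = −F gives Δ = (-1.544, 6.404).
Then the next iterate is (s, t)₁ = (-3.544, 4.904).
Re-evaluating at (-3.544, 4.904): F = (122.25140, -1.79976), so ‖F‖₂ = 122.265.

122.265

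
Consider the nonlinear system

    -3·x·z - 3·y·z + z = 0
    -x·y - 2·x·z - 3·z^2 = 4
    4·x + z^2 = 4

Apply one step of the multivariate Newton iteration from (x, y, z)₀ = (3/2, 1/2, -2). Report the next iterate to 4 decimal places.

At (3/2, 1/2, -2): F = (10.0000, -10.7500, 6.0000).
Jacobian J = [[-3·z, -3·z, -3·x - 3·y + 1], [-y - 2·z, -x, -2·x - 6·z], [4, 0, 2·z]].
At the point, J = [[6.0000, 6.0000, -5.0000], [3.5000, -1.5000, 9.0000], [4.0000, 0.0000, -4.0000]] (det J = 306.0000).
Solving J·Δ = −F gives Δ = (-0.2647, -0.3725, 1.2353).
Then the next iterate is (x, y, z)₁ = (1.2353, 0.1275, -0.7647).

(1.2353, 0.1275, -0.7647)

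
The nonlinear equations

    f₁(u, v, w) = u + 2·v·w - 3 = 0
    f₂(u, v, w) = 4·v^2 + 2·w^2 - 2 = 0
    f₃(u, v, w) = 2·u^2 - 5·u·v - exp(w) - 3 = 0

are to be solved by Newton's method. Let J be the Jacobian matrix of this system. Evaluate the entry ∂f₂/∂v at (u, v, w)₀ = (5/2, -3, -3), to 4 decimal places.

-24.0000

∂f₂/∂v = 8·v.
At (5/2, -3, -3) this is -24.0000.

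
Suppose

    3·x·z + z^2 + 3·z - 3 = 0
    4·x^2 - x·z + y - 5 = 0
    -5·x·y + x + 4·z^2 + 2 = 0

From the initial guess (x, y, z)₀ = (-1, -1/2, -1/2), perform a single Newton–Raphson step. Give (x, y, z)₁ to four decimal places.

At (-1, -1/2, -1/2): F = (-2.7500, -2.0000, -0.5000).
Jacobian J = [[3·z, 0, 3·x + 2·z + 3], [8·x - z, 1, -x], [-5·y + 1, -5·x, 8·z]].
At the point, J = [[-1.5000, 0.0000, -1.0000], [-7.5000, 1.0000, 1.0000], [3.5000, 5.0000, -4.0000]] (det J = 54.5000).
Solving J·Δ = −F gives Δ = (-0.6284, -0.9060, -1.8073).
Then the next iterate is (x, y, z)₁ = (-1.6284, -1.4060, -2.3073).

(-1.6284, -1.4060, -2.3073)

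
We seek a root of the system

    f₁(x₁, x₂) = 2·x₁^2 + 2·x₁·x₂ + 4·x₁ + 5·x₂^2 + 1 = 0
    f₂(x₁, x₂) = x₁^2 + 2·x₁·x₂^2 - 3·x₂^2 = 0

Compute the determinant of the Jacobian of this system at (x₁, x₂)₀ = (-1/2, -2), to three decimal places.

115.000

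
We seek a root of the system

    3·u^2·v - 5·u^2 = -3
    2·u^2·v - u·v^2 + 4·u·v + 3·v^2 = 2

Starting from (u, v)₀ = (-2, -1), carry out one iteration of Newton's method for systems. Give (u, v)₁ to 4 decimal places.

(-1.2865, -0.4860)

At (-2, -1): F = (-29.0000, 3.0000).
Jacobian J = [[6·u·v - 10·u, 3·u^2], [4·u·v - v^2 + 4·v, 2·u^2 - 2·u·v + 4·u + 6·v]].
At the point, J = [[32.0000, 12.0000], [3.0000, -10.0000]] (det J = -356.0000).
Solving J·Δ = −F gives Δ = (0.7135, 0.5140).
Then the next iterate is (u, v)₁ = (-1.2865, -0.4860).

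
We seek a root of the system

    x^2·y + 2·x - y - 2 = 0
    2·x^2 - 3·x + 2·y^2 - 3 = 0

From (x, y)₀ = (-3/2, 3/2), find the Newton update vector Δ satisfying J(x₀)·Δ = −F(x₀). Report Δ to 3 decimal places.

(-8.500, -14.500)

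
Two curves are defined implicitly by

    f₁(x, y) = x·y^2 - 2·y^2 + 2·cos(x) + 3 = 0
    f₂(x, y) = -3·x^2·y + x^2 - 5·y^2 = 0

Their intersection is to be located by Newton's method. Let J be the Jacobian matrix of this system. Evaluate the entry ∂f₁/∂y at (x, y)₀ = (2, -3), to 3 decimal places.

0.000

∂f₁/∂y = 2·x·y - 4·y.
At (2, -3) this is 0.000.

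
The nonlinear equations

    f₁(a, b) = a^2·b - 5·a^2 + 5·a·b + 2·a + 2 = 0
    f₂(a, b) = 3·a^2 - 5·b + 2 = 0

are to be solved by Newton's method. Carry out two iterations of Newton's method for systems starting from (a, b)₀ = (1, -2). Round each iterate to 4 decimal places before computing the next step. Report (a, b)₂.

(0.7063, 0.4600)

At (1, -2): F = (-13.0000, 15.0000).
Jacobian J = [[2·a·b - 10·a + 5·b + 2, a^2 + 5·a], [6·a, -5]].
At the point, J = [[-22.0000, 6.0000], [6.0000, -5.0000]] (det J = 74.0000).
Solving J·Δ = −F gives Δ = (0.3378, 3.4054).
Then the next iterate is (a, b)₁ = (1.3378, 1.4054).
Round to (1.3378, 1.4054) and repeat: F = (7.643033, 0.342127), J = [[-0.590712, 8.478709], [8.0268, -5.0000]].
Δ = (-0.6315, -0.9454), so (a, b)₂ = (0.7063, 0.4600).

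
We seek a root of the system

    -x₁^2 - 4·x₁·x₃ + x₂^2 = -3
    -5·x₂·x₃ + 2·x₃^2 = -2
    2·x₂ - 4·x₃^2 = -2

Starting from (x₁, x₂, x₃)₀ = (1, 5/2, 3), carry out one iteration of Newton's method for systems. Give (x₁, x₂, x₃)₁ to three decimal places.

(0.703, 1.377, 1.698)

At (1, 5/2, 3): F = (-3.750, -17.500, -29.000).
Jacobian J = [[-2·x₁ - 4·x₃, 2·x₂, -4·x₁], [0, -5·x₃, -5·x₂ + 4·x₃], [0, 2, -8·x₃]].
At the point, J = [[-14.000, 5.000, -4.000], [0.000, -15.000, -0.500], [0.000, 2.000, -24.000]] (det J = -5054.000).
Solving J·Δ = −F gives Δ = (-0.297, -1.123, -1.302).
Then the next iterate is (x₁, x₂, x₃)₁ = (0.703, 1.377, 1.698).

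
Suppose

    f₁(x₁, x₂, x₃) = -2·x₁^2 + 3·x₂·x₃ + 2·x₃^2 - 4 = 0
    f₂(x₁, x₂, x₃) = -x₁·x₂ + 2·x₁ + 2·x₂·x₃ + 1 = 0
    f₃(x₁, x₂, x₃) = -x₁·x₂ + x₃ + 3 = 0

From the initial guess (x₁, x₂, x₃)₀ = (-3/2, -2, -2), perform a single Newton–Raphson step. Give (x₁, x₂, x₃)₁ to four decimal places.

At (-3/2, -2, -2): F = (11.5000, 3.0000, -2.0000).
Jacobian J = [[-4·x₁, 3·x₃, 3·x₂ + 4·x₃], [-x₂ + 2, -x₁ + 2·x₃, 2·x₂], [-x₂, -x₁, 1]].
At the point, J = [[6.0000, -6.0000, -14.0000], [4.0000, -2.5000, -4.0000], [2.0000, 1.5000, 1.0000]] (det J = -61.0000).
Solving J·Δ = −F gives Δ = (0.2828, 0.4590, 0.7459).
Then the next iterate is (x₁, x₂, x₃)₁ = (-1.2172, -1.5410, -1.2541).

(-1.2172, -1.5410, -1.2541)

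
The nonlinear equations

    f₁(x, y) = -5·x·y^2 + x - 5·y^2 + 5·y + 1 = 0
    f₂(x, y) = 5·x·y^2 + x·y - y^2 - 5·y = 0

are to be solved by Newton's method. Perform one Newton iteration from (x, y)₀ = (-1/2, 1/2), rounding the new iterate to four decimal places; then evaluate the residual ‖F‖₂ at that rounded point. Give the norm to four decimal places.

28.7936

At (-1/2, 1/2): F = (2.3750, -3.6250).
Jacobian J = [[-5·y^2 + 1, -10·x·y - 10·y + 5], [5·y^2 + y, 10·x·y + x - 2·y - 5]].
At the point, J = [[-0.2500, 2.5000], [1.7500, -9.0000]] (det J = -2.1250).
Solving J·Δ = −F gives Δ = (-5.7941, -1.5294).
Then the next iterate is (x, y)₁ = (-6.2941, -1.0294).
Re-evaluating at (-6.2941, -1.0294): F = (17.608745, -22.781685), so ‖F‖₂ = 28.7936.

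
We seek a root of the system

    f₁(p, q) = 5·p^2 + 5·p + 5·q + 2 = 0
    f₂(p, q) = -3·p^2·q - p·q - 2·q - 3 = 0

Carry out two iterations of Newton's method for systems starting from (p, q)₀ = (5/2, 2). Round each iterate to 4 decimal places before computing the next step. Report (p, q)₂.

(0.9021, -1.9913)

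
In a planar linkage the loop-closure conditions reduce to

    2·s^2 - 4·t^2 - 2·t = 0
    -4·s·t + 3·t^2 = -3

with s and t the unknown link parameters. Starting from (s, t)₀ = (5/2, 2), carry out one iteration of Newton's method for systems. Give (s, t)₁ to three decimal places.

At (5/2, 2): F = (-7.500, -5.000).
Jacobian J = [[4·s, -8·t - 2], [-4·t, -4·s + 6·t]].
At the point, J = [[10.000, -18.000], [-8.000, 2.000]] (det J = -124.000).
Solving J·Δ = −F gives Δ = (-0.847, -0.887).
Then the next iterate is (s, t)₁ = (1.653, 1.113).

(1.653, 1.113)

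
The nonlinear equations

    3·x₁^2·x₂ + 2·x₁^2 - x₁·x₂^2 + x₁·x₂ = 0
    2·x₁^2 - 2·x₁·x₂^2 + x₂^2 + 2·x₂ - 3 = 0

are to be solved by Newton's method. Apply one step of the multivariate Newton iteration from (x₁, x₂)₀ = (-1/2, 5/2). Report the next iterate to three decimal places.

At (-1/2, 5/2): F = (4.250, 15.000).
Jacobian J = [[6·x₁·x₂ + 4·x₁ - x₂^2 + x₂, 3·x₁^2 - 2·x₁·x₂ + x₁], [4·x₁ - 2·x₂^2, -4·x₁·x₂ + 2·x₂ + 2]].
At the point, J = [[-13.250, 2.750], [-14.500, 12.000]] (det J = -119.125).
Solving J·Δ = −F gives Δ = (0.082, -1.151).
Then the next iterate is (x₁, x₂)₁ = (-0.418, 1.349).

(-0.418, 1.349)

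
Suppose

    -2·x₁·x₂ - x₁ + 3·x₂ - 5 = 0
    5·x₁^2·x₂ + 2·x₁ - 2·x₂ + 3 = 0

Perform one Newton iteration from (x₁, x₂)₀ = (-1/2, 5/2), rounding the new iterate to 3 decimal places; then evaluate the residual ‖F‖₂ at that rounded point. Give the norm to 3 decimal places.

At (-1/2, 5/2): F = (5.500, 0.125).
Jacobian J = [[-2·x₂ - 1, -2·x₁ + 3], [10·x₁·x₂ + 2, 5·x₁^2 - 2]].
At the point, J = [[-6.000, 4.000], [-10.500, -0.750]] (det J = 46.500).
Solving J·Δ = −F gives Δ = (0.099, -1.226).
Then the next iterate is (x₁, x₂)₁ = (-0.401, 1.274).
Re-evaluating at (-0.401, 1.274): F = (0.24475, 0.67430), so ‖F‖₂ = 0.717.

0.717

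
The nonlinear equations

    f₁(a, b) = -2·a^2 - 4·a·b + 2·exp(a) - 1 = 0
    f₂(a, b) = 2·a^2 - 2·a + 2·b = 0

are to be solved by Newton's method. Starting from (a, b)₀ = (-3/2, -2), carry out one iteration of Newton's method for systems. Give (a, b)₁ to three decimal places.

At (-3/2, -2): F = (-17.05374, 3.500).
Jacobian J = [[-4·a - 4·b + 2·exp(a), -4·a], [4·a - 2, 2]].
At the point, J = [[14.44626, 6.000], [-8.000, 2.000]] (det J = 76.89252).
Solving J·Δ = −F gives Δ = (0.717, 1.117).
Then the next iterate is (a, b)₁ = (-0.783, -0.883).

(-0.783, -0.883)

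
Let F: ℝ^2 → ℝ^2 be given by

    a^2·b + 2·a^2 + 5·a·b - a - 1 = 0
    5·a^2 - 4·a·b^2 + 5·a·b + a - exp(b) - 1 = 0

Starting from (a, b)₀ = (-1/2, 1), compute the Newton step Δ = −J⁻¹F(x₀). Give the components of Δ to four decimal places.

(-0.6353, -1.2824)

At (-1/2, 1): F = (-2.2500, -3.468282).
Jacobian J = [[2·a·b + 4·a + 5·b - 1, a^2 + 5·a], [10·a - 4·b^2 + 5·b + 1, -8·a·b + 5·a - exp(b)]].
At the point, J = [[1.0000, -2.2500], [-3.0000, -1.218282]] (det J = -7.968282).
Solving J·Δ = −F gives Δ = (-0.6353, -1.2824).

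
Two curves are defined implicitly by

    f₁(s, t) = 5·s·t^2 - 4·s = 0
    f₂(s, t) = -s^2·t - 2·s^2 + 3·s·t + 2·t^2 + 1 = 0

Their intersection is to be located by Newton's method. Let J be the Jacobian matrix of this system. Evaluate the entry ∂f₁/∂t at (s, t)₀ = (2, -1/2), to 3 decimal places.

-10.000

∂f₁/∂t = 10·s·t.
At (2, -1/2) this is -10.000.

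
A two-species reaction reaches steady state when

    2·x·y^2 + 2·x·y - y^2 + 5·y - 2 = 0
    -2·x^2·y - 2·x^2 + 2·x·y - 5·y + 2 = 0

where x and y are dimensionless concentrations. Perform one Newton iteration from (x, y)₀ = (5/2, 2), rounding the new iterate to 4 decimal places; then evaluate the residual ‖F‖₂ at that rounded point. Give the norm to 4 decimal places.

14.3267

At (5/2, 2): F = (34.0000, -35.5000).
Jacobian J = [[2·y^2 + 2·y, 4·x·y + 2·x - 2·y + 5], [-4·x·y - 4·x + 2·y, -2·x^2 + 2·x - 5]].
At the point, J = [[12.0000, 26.0000], [-26.0000, -12.5000]] (det J = 526.0000).
Solving J·Δ = −F gives Δ = (-0.9468, -0.8707).
Then the next iterate is (x, y)₁ = (1.5532, 1.1293).
Re-evaluating at (1.5532, 1.1293): F = (9.840888, -10.412018), so ‖F‖₂ = 14.3267.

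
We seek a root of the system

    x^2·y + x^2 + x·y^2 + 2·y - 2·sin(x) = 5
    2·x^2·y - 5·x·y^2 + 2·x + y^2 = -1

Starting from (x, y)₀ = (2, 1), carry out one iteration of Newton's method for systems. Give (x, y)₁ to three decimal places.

At (2, 1): F = (5.18141, 4.000).
Jacobian J = [[2·x·y + 2·x + y^2 - 2·cos(x), x^2 + 2·x·y + 2], [4·x·y - 5·y^2 + 2, 2·x^2 - 10·x·y + 2·y]].
At the point, J = [[9.83229, 10.000], [5.000, -10.000]] (det J = -148.32294).
Solving J·Δ = −F gives Δ = (-0.619, 0.090).
Then the next iterate is (x, y)₁ = (1.381, 1.090).

(1.381, 1.090)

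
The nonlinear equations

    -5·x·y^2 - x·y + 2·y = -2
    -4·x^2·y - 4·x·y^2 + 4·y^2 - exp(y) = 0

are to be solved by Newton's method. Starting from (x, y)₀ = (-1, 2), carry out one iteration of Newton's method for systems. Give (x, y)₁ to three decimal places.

At (-1, 2): F = (28.000, 16.61094).
Jacobian J = [[-5·y^2 - y, -10·x·y - x + 2], [-8·x·y - 4·y^2, -4·x^2 - 8·x·y + 8·y - exp(y)]].
At the point, J = [[-22.000, 23.000], [0.000, 20.61094]] (det J = -453.44077).
Solving J·Δ = −F gives Δ = (0.430, -0.806).
Then the next iterate is (x, y)₁ = (-0.570, 1.194).

(-0.570, 1.194)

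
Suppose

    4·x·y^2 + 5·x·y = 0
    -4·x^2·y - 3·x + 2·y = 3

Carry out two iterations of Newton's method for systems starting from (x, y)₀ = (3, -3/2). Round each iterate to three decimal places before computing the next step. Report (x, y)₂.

At (3, -3/2): F = (4.500, 39.000).
Jacobian J = [[4·y^2 + 5·y, 8·x·y + 5·x], [-8·x·y - 3, -4·x^2 + 2]].
At the point, J = [[1.500, -21.000], [33.000, -34.000]] (det J = 642.000).
Solving J·Δ = −F gives Δ = (-1.037, 0.140).
Then the next iterate is (x, y)₁ = (1.963, -1.360).
Round to (1.963, -1.360) and repeat: F = (1.17466, 9.35333), J = [[0.59840, -11.54244], [18.35744, -13.41348]].
Δ = (-0.452, 0.078), so (x, y)₂ = (1.511, -1.282).

(1.511, -1.282)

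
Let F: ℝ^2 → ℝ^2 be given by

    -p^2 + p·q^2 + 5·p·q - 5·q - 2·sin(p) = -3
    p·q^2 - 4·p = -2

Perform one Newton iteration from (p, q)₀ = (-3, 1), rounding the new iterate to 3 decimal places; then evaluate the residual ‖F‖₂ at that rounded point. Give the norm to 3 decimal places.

At (-3, 1): F = (-28.71776, 11.000).
Jacobian J = [[-2·p + q^2 + 5·q - 2·cos(p), 2·p·q + 5·p - 5], [q^2 - 4, 2·p·q]].
At the point, J = [[13.97998, -26.000], [-3.000, -6.000]] (det J = -161.87991).
Solving J·Δ = −F gives Δ = (2.831, 0.418).
Then the next iterate is (p, q)₁ = (-0.169, 1.418).
Re-evaluating at (-0.169, 1.418): F = (-5.32019, 2.33619), so ‖F‖₂ = 5.811.

5.811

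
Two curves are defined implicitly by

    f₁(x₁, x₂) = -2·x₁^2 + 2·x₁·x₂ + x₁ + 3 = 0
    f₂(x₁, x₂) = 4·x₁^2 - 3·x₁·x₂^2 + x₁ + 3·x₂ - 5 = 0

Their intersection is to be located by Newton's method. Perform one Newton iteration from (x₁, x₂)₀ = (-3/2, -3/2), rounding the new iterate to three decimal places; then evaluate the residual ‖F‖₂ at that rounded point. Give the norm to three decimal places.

2.163

At (-3/2, -3/2): F = (1.500, 8.125).
Jacobian J = [[-4·x₁ + 2·x₂ + 1, 2·x₁], [8·x₁ - 3·x₂^2 + 1, -6·x₁·x₂ + 3]].
At the point, J = [[4.000, -3.000], [-17.750, -10.500]] (det J = -95.250).
Solving J·Δ = −F gives Δ = (0.091, 0.621).
Then the next iterate is (x₁, x₂)₁ = (-1.409, -0.879).
Re-evaluating at (-1.409, -0.879): F = (0.09746, 2.16108), so ‖F‖₂ = 2.163.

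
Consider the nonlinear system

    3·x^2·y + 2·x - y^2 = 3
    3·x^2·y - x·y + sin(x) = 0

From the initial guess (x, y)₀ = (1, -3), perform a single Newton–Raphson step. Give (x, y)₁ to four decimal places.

(0.9141, -1.0415)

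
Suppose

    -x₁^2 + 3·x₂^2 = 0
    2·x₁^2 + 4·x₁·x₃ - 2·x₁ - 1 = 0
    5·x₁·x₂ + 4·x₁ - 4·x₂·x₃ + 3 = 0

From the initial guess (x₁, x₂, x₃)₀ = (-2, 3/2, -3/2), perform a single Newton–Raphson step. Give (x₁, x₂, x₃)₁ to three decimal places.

At (-2, 3/2, -3/2): F = (2.750, 23.000, -11.000).
Jacobian J = [[-2·x₁, 6·x₂, 0], [4·x₁ + 4·x₃ - 2, 0, 4·x₁], [5·x₂ + 4, 5·x₁ - 4·x₃, -4·x₂]].
At the point, J = [[4.000, 9.000, 0.000], [-16.000, 0.000, -8.000], [11.500, -4.000, -6.000]] (det J = -1820.000).
Solving J·Δ = −F gives Δ = (1.069, -0.781, 0.737).
Then the next iterate is (x₁, x₂, x₃)₁ = (-0.931, 0.719, -0.763).

(-0.931, 0.719, -0.763)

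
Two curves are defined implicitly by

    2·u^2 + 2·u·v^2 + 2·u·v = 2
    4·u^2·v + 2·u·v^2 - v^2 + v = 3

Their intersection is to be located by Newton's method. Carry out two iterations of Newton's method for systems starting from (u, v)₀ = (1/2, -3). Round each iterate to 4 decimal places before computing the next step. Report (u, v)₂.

At (1/2, -3): F = (4.5000, -9.0000).
Jacobian J = [[4·u + 2·v^2 + 2·v, 4·u·v + 2·u], [8·u·v + 2·v^2, 4·u^2 + 4·u·v - 2·v + 1]].
At the point, J = [[14.0000, -5.0000], [6.0000, 2.0000]] (det J = 58.0000).
Solving J·Δ = −F gives Δ = (0.6207, 2.6379).
Then the next iterate is (u, v)₁ = (1.1207, -0.3621).
Round to (1.1207, -0.3621) and repeat: F = (-0.005790, -5.018477), J = [[4.020833, 0.618178], [-2.984211, 5.124852]].
Δ = (-0.1369, 0.8995), so (u, v)₂ = (0.9838, 0.5374).

(0.9838, 0.5374)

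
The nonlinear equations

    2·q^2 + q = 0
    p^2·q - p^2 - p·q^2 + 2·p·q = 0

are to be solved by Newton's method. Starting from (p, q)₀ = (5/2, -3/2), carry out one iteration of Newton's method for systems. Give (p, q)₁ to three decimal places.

(1.514, -0.900)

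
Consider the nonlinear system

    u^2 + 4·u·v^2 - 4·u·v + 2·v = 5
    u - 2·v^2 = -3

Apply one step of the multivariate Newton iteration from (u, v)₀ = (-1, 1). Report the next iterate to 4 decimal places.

(-1.8000, 0.8000)

At (-1, 1): F = (-2.0000, 0.0000).
Jacobian J = [[2·u + 4·v^2 - 4·v, 8·u·v - 4·u + 2], [1, -4·v]].
At the point, J = [[-2.0000, -2.0000], [1.0000, -4.0000]] (det J = 10.0000).
Solving J·Δ = −F gives Δ = (-0.8000, -0.2000).
Then the next iterate is (u, v)₁ = (-1.8000, 0.8000).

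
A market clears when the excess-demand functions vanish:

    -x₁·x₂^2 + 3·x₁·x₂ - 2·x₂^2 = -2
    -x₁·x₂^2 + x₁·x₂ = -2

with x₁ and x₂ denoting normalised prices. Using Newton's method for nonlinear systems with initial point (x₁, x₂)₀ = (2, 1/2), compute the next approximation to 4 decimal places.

(-8.0000, 4.7500)

At (2, 1/2): F = (4.0000, 2.5000).
Jacobian J = [[-x₂^2 + 3·x₂, -2·x₁·x₂ + 3·x₁ - 4·x₂], [-x₂^2 + x₂, -2·x₁·x₂ + x₁]].
At the point, J = [[1.2500, 2.0000], [0.2500, 0.0000]] (det J = -0.5000).
Solving J·Δ = −F gives Δ = (-10.0000, 4.2500).
Then the next iterate is (x₁, x₂)₁ = (-8.0000, 4.7500).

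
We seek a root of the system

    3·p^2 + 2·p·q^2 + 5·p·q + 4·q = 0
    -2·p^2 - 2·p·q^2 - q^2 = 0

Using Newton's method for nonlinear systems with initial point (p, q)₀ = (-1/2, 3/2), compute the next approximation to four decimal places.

At (-1/2, 3/2): F = (0.7500, -0.5000).
Jacobian J = [[6·p + 2·q^2 + 5·q, 4·p·q + 5·p + 4], [-4·p - 2·q^2, -4·p·q - 2·q]].
At the point, J = [[9.0000, -1.5000], [-2.5000, 0.0000]] (det J = -3.7500).
Solving J·Δ = −F gives Δ = (-0.2000, -0.7000).
Then the next iterate is (p, q)₁ = (-0.7000, 0.8000).

(-0.7000, 0.8000)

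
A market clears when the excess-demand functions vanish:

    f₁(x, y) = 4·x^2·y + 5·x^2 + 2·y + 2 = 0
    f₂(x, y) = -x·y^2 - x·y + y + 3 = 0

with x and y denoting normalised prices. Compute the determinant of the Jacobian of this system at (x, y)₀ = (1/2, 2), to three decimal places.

-1.500

J = [[8·x·y + 10·x, 4·x^2 + 2], [-y^2 - y, -2·x·y - x + 1]].
At the point, J = [[13.000, 3.000], [-6.000, -1.500]].
det J = -1.500.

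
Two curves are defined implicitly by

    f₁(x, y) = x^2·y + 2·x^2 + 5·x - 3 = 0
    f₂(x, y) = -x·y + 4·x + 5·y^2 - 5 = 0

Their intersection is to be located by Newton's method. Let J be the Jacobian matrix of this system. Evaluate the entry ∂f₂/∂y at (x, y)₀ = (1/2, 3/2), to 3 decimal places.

14.500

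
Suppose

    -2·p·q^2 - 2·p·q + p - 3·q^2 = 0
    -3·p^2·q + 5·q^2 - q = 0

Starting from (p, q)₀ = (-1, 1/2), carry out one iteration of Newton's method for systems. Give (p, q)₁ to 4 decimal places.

At (-1, 1/2): F = (-0.2500, -0.7500).
Jacobian J = [[-2·q^2 - 2·q + 1, -4·p·q - 2·p - 6·q], [-6·p·q, -3·p^2 + 10·q - 1]].
At the point, J = [[-0.5000, 1.0000], [3.0000, 1.0000]] (det J = -3.5000).
Solving J·Δ = −F gives Δ = (0.1429, 0.3214).
Then the next iterate is (p, q)₁ = (-0.8571, 0.8214).

(-0.8571, 0.8214)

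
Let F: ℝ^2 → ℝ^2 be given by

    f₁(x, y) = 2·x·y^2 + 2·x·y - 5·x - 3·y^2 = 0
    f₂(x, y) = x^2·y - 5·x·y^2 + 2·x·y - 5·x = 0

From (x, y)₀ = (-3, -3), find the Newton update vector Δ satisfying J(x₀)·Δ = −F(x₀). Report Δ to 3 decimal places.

At (-3, -3): F = (-48.000, 141.000).
Jacobian J = [[2·y^2 + 2·y - 5, 4·x·y + 2·x - 6·y], [2·x·y - 5·y^2 + 2·y - 5, x^2 - 10·x·y + 2·x]].
At the point, J = [[7.000, 48.000], [-38.000, -87.000]] (det J = 1215.000).
Solving J·Δ = −F gives Δ = (2.133, 0.689).

(2.133, 0.689)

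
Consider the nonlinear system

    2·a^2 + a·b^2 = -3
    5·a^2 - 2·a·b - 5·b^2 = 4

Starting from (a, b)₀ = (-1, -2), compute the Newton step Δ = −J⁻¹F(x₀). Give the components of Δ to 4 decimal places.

(-4.7500, -0.2500)

At (-1, -2): F = (1.0000, -23.0000).
Jacobian J = [[4·a + b^2, 2·a·b], [10·a - 2·b, -2·a - 10·b]].
At the point, J = [[0.0000, 4.0000], [-6.0000, 22.0000]] (det J = 24.0000).
Solving J·Δ = −F gives Δ = (-4.7500, -0.2500).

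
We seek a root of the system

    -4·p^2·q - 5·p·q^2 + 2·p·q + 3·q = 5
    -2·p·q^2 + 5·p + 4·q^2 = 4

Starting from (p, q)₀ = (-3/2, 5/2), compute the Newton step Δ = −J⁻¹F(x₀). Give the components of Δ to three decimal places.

At (-3/2, 5/2): F = (19.375, 32.250).
Jacobian J = [[-8·p·q - 5·q^2 + 2·q, -4·p^2 - 10·p·q + 2·p + 3], [-2·q^2 + 5, -4·p·q + 8·q]].
At the point, J = [[3.750, 28.500], [-7.500, 35.000]] (det J = 345.000).
Solving J·Δ = −F gives Δ = (0.699, -0.772).

(0.699, -0.772)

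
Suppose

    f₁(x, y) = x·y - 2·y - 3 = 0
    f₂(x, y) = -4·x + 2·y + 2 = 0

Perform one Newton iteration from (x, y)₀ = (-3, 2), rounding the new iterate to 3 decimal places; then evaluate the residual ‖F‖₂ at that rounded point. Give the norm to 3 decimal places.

At (-3, 2): F = (-13.000, 18.000).
Jacobian J = [[y, x - 2], [-4, 2]].
At the point, J = [[2.000, -5.000], [-4.000, 2.000]] (det J = -16.000).
Solving J·Δ = −F gives Δ = (4.000, -1.000).
Then the next iterate is (x, y)₁ = (1.000, 1.000).
Re-evaluating at (1.000, 1.000): F = (-4.000, 0.000), so ‖F‖₂ = 4.000.

4.000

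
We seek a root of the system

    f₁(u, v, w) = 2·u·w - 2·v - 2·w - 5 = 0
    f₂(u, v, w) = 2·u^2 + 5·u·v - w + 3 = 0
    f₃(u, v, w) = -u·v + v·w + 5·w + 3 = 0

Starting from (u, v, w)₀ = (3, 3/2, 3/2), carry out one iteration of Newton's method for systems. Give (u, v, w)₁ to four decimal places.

(3.7361, -2.3900, -0.4971)

At (3, 3/2, 3/2): F = (-2.0000, 42.0000, 8.2500).
Jacobian J = [[2·w, -2, 2·u - 2], [4·u + 5·v, 5·u, -1], [-v, -u + w, v + 5]].
At the point, J = [[3.0000, -2.0000, 4.0000], [19.5000, 15.0000, -1.0000], [-1.5000, -1.5000, 6.5000]] (det J = 511.5000).
Solving J·Δ = −F gives Δ = (0.7361, -3.8900, -1.9971).
Then the next iterate is (u, v, w)₁ = (3.7361, -2.3900, -0.4971).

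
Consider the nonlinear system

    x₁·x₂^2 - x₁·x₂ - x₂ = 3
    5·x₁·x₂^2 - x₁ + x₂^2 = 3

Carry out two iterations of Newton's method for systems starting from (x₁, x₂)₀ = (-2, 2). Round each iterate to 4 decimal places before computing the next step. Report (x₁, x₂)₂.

(-14.0057, 0.3598)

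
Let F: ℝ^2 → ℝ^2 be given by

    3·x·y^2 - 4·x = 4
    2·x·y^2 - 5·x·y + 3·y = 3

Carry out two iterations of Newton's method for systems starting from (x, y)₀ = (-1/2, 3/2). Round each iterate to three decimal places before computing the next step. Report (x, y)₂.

(-1.107, 0.427)

At (-1/2, 3/2): F = (-5.375, 3.000).
Jacobian J = [[3·y^2 - 4, 6·x·y], [2·y^2 - 5·y, 4·x·y - 5·x + 3]].
At the point, J = [[2.750, -4.500], [-3.000, 2.500]] (det J = -6.625).
Solving J·Δ = −F gives Δ = (0.009, -1.189).
Then the next iterate is (x, y)₁ = (-0.491, 0.311).
Round to (-0.491, 0.311) and repeat: F = (-2.17847, -1.39848), J = [[-3.70984, -0.91621], [-1.36156, 4.84420]].
Δ = (-0.616, 0.116), so (x, y)₂ = (-1.107, 0.427).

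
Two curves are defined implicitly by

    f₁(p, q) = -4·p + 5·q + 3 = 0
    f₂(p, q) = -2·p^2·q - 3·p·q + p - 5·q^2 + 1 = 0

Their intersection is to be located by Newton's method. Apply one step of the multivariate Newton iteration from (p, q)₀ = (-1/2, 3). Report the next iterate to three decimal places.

At (-1/2, 3): F = (20.000, -41.500).
Jacobian J = [[-4, 5], [-4·p·q - 3·q + 1, -2·p^2 - 3·p - 10·q]].
At the point, J = [[-4.000, 5.000], [-2.000, -29.000]] (det J = 126.000).
Solving J·Δ = −F gives Δ = (2.956, -1.635).
Then the next iterate is (p, q)₁ = (2.456, 1.365).

(2.456, 1.365)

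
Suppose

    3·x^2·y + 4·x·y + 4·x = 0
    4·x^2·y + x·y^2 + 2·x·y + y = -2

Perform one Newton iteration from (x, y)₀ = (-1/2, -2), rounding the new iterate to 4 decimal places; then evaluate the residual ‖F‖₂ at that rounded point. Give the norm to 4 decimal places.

0.3206

At (-1/2, -2): F = (0.5000, -2.0000).
Jacobian J = [[6·x·y + 4·y + 4, 3·x^2 + 4·x], [8·x·y + y^2 + 2·y, 4·x^2 + 2·x·y + 2·x + 1]].
At the point, J = [[2.0000, -1.2500], [8.0000, 3.0000]] (det J = 16.0000).
Solving J·Δ = −F gives Δ = (0.0625, 0.5000).
Then the next iterate is (x, y)₁ = (-0.4375, -1.5000).
Re-evaluating at (-0.4375, -1.5000): F = (0.013672, -0.320312), so ‖F‖₂ = 0.3206.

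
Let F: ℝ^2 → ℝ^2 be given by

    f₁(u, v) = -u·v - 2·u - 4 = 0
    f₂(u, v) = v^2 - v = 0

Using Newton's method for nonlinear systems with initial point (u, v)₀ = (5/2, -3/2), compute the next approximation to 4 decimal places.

At (5/2, -3/2): F = (-5.2500, 3.7500).
Jacobian J = [[-v - 2, -u], [0, 2·v - 1]].
At the point, J = [[-0.5000, -2.5000], [0.0000, -4.0000]] (det J = 2.0000).
Solving J·Δ = −F gives Δ = (-15.1875, 0.9375).
Then the next iterate is (u, v)₁ = (-12.6875, -0.5625).

(-12.6875, -0.5625)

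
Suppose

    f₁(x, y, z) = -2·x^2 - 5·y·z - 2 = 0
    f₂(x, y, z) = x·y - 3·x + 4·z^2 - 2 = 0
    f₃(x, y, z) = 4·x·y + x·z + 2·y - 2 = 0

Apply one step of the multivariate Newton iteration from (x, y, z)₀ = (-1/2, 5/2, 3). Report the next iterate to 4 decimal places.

(-0.2866, 1.0721, 1.5476)

At (-1/2, 5/2, 3): F = (-40.0000, 34.2500, -3.5000).
Jacobian J = [[-4·x, -5·z, -5·y], [y - 3, x, 8·z], [4·y + z, 4·x + 2, x]].
At the point, J = [[2.0000, -15.0000, -12.5000], [-0.5000, -0.5000, 24.0000], [13.0000, 0.0000, -0.5000]] (det J = -4757.0000).
Solving J·Δ = −F gives Δ = (0.2134, -1.4279, -1.4524).
Then the next iterate is (x, y, z)₁ = (-0.2866, 1.0721, 1.5476).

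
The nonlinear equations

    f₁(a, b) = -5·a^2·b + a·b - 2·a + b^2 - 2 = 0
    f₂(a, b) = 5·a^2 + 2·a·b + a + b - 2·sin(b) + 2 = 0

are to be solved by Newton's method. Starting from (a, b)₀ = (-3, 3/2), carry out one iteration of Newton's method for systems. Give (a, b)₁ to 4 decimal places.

(-1.6483, 1.3756)

At (-3, 3/2): F = (-65.7500, 34.505010).
Jacobian J = [[-10·a·b + b - 2, -5·a^2 + a + 2·b], [10·a + 2·b + 1, 2·a - 2·cos(b) + 1]].
At the point, J = [[44.5000, -45.0000], [-26.0000, -5.141474]] (det J = -1398.795611).
Solving J·Δ = −F gives Δ = (1.3517, -0.1244).
Then the next iterate is (a, b)₁ = (-1.6483, 1.3756).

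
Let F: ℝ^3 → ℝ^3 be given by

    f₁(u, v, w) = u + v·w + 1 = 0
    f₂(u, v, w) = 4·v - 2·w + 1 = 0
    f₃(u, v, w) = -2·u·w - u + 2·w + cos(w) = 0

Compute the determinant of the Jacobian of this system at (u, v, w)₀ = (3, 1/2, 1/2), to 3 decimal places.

-11.918

J = [[1, w, v], [0, 4, -2], [-2·w - 1, 0, -2·u - sin(w) + 2]].
At the point, J = [[1.000, 0.500, 0.500], [0.000, 4.000, -2.000], [-2.000, 0.000, -4.47943]].
det J = -11.918.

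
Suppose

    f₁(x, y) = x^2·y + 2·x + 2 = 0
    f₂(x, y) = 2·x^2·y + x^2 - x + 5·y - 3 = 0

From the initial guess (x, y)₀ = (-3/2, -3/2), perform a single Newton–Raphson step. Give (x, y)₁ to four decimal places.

(-1.2785, -0.1955)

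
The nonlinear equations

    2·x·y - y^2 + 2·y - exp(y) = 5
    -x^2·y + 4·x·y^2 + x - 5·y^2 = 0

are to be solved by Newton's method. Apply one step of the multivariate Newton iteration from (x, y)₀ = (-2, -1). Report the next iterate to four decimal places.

At (-2, -1): F = (-4.367879, -11.0000).
Jacobian J = [[2·y, 2·x - 2·y - exp(y) + 2], [-2·x·y + 4·y^2 + 1, -x^2 + 8·x·y - 10·y]].
At the point, J = [[-2.0000, -0.367879], [1.0000, 22.0000]] (det J = -43.632121).
Solving J·Δ = −F gives Δ = (-2.2951, 0.6043).
Then the next iterate is (x, y)₁ = (-4.2951, -0.3957).

(-4.2951, -0.3957)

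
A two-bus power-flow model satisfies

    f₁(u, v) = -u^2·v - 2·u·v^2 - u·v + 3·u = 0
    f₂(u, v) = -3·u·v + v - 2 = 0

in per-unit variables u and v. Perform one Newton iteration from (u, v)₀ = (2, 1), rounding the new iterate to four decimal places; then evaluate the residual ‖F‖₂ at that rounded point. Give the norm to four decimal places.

8.3449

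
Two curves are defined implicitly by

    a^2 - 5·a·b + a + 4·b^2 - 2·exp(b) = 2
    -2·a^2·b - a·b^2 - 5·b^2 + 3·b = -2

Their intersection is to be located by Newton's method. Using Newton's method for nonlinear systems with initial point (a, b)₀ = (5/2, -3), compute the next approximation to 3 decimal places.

At (5/2, -3): F = (80.15043, -37.000).
Jacobian J = [[2·a - 5·b + 1, -5·a + 8·b - 2·exp(b)], [-4·a·b - b^2, -2·a^2 - 2·a·b - 10·b + 3]].
At the point, J = [[21.000, -36.59957], [21.000, 35.500]] (det J = 1514.09106).
Solving J·Δ = −F gives Δ = (-0.985, 1.625).
Then the next iterate is (a, b)₁ = (1.515, -1.375).

(1.515, -1.375)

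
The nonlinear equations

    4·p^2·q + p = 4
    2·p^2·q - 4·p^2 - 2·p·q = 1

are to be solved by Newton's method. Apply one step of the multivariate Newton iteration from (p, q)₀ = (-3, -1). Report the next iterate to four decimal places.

At (-3, -1): F = (-43.0000, -61.0000).
Jacobian J = [[8·p·q + 1, 4·p^2], [4·p·q - 8·p - 2·q, 2·p^2 - 2·p]].
At the point, J = [[25.0000, 36.0000], [38.0000, 24.0000]] (det J = -768.0000).
Solving J·Δ = −F gives Δ = (1.5156, 0.1419).
Then the next iterate is (p, q)₁ = (-1.4844, -0.8581).

(-1.4844, -0.8581)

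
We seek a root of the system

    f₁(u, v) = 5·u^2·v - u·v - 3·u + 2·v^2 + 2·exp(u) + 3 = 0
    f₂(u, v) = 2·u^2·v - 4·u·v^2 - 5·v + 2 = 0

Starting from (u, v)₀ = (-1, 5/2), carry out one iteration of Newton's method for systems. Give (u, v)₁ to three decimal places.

At (-1, 5/2): F = (34.23576, 19.500).
Jacobian J = [[10·u·v - v + 2·exp(u) - 3, 5·u^2 - u + 4·v], [4·u·v - 4·v^2, 2·u^2 - 8·u·v - 5]].
At the point, J = [[-29.76424, 16.000], [-35.000, 17.000]] (det J = 54.00790).
Solving J·Δ = −F gives Δ = (-4.999, -11.440).
Then the next iterate is (u, v)₁ = (-5.999, -8.940).

(-5.999, -8.940)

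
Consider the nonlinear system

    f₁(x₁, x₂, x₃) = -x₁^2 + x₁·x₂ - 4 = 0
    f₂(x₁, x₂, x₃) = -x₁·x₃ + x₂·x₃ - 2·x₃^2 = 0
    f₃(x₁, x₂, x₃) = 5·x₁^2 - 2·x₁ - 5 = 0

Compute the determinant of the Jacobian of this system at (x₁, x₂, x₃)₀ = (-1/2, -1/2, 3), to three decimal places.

J = [[-2·x₁ + x₂, x₁, 0], [-x₃, x₃, -x₁ + x₂ - 4·x₃], [10·x₁ - 2, 0, 0]].
At the point, J = [[0.500, -0.500, 0.000], [-3.000, 3.000, -12.000], [-7.000, 0.000, 0.000]].
det J = -42.000.

-42.000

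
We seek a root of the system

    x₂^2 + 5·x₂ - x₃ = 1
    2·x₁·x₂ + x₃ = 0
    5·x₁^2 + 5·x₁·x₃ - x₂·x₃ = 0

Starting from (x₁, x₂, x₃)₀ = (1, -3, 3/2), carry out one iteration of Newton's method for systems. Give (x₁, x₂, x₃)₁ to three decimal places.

(-3.418, -16.506, 6.506)

At (1, -3, 3/2): F = (-8.500, -4.500, 17.000).
Jacobian J = [[0, 2·x₂ + 5, -1], [2·x₂, 2·x₁, 1], [10·x₁ + 5·x₃, -x₃, 5·x₁ - x₂]].
At the point, J = [[0.000, -1.000, -1.000], [-6.000, 2.000, 1.000], [17.500, -1.500, 8.000]] (det J = -39.500).
Solving J·Δ = −F gives Δ = (-4.418, -13.506, 5.006).
Then the next iterate is (x₁, x₂, x₃)₁ = (-3.418, -16.506, 6.506).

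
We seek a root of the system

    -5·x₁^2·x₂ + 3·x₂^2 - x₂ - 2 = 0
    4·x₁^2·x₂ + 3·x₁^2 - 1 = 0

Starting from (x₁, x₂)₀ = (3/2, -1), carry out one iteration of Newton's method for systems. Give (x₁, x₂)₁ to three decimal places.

(0.753, -0.888)

At (3/2, -1): F = (13.250, -3.250).
Jacobian J = [[-10·x₁·x₂, -5·x₁^2 + 6·x₂ - 1], [8·x₁·x₂ + 6·x₁, 4·x₁^2]].
At the point, J = [[15.000, -18.250], [-3.000, 9.000]] (det J = 80.250).
Solving J·Δ = −F gives Δ = (-0.747, 0.112).
Then the next iterate is (x₁, x₂)₁ = (0.753, -0.888).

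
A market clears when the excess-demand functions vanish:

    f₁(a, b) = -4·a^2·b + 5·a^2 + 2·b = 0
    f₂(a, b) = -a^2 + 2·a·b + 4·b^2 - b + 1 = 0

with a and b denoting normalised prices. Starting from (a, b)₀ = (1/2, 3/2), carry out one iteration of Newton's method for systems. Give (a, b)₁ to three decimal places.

At (1/2, 3/2): F = (2.750, 9.750).
Jacobian J = [[-8·a·b + 10·a, -4·a^2 + 2], [-2·a + 2·b, 2·a + 8·b - 1]].
At the point, J = [[-1.000, 1.000], [2.000, 12.000]] (det J = -14.000).
Solving J·Δ = −F gives Δ = (1.661, -1.089).
Then the next iterate is (a, b)₁ = (2.161, 0.411).

(2.161, 0.411)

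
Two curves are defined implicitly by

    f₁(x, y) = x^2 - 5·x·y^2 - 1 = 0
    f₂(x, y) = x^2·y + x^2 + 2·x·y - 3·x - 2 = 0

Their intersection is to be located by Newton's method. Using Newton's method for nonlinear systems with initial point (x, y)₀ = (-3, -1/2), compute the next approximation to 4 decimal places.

(-1.0059, -0.6805)

At (-3, -1/2): F = (11.7500, 14.5000).
Jacobian J = [[2·x - 5·y^2, -10·x·y], [2·x·y + 2·x + 2·y - 3, x^2 + 2·x]].
At the point, J = [[-7.2500, -15.0000], [-7.0000, 3.0000]] (det J = -126.7500).
Solving J·Δ = −F gives Δ = (1.9941, -0.1805).
Then the next iterate is (x, y)₁ = (-1.0059, -0.6805).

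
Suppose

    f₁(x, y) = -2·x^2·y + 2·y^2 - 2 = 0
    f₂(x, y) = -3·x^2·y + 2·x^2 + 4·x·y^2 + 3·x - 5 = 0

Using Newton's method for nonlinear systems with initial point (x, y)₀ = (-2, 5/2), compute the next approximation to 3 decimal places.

At (-2, 5/2): F = (-9.500, -83.000).
Jacobian J = [[-4·x·y, -2·x^2 + 4·y], [-6·x·y + 4·x + 4·y^2 + 3, -3·x^2 + 8·x·y]].
At the point, J = [[20.000, 2.000], [50.000, -52.000]] (det J = -1140.000).
Solving J·Δ = −F gives Δ = (0.579, -1.039).
Then the next iterate is (x, y)₁ = (-1.421, 1.461).

(-1.421, 1.461)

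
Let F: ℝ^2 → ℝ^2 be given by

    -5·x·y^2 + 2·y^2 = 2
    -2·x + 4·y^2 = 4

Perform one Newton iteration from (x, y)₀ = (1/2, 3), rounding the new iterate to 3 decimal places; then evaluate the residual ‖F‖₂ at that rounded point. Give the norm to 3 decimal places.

7.206

At (1/2, 3): F = (-6.500, 31.000).
Jacobian J = [[-5·y^2, -10·x·y + 4·y], [-2, 8·y]].
At the point, J = [[-45.000, -3.000], [-2.000, 24.000]] (det J = -1086.000).
Solving J·Δ = −F gives Δ = (-0.058, -1.297).
Then the next iterate is (x, y)₁ = (0.442, 1.703).
Re-evaluating at (0.442, 1.703): F = (-2.60904, 6.71684), so ‖F‖₂ = 7.206.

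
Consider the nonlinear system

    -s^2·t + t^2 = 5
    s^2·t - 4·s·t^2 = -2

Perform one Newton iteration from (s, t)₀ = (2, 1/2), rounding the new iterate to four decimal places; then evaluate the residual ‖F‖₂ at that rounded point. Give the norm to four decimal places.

At (2, 1/2): F = (-6.7500, 2.0000).
Jacobian J = [[-2·s·t, -s^2 + 2·t], [2·s·t - 4·t^2, s^2 - 8·s·t]].
At the point, J = [[-2.0000, -3.0000], [1.0000, -4.0000]] (det J = 11.0000).
Solving J·Δ = −F gives Δ = (-3.0000, -0.2500).
Then the next iterate is (s, t)₁ = (-1.0000, 0.2500).
Re-evaluating at (-1.0000, 0.2500): F = (-5.1875, 2.5000), so ‖F‖₂ = 5.7585.

5.7585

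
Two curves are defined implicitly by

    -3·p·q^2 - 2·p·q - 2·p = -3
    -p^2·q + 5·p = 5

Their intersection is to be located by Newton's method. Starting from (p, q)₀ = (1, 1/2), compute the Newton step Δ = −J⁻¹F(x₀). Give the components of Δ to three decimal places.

(0.074, -0.205)

At (1, 1/2): F = (-0.750, -0.500).
Jacobian J = [[-3·q^2 - 2·q - 2, -6·p·q - 2·p], [-2·p·q + 5, -p^2]].
At the point, J = [[-3.750, -5.000], [4.000, -1.000]] (det J = 23.750).
Solving J·Δ = −F gives Δ = (0.074, -0.205).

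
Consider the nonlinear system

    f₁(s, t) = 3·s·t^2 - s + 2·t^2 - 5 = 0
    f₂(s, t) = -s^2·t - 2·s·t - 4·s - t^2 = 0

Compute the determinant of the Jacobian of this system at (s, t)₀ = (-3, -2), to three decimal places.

J = [[3·t^2 - 1, 6·s·t + 4·t], [-2·s·t - 2·t - 4, -s^2 - 2·s - 2·t]].
At the point, J = [[11.000, 28.000], [-12.000, 1.000]].
det J = 347.000.

347.000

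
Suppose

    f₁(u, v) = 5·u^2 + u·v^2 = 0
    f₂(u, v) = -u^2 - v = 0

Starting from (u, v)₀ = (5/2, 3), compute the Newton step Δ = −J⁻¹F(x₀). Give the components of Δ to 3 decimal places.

(-2.073, 1.116)

At (5/2, 3): F = (53.750, -9.250).
Jacobian J = [[10·u + v^2, 2·u·v], [-2·u, -1]].
At the point, J = [[34.000, 15.000], [-5.000, -1.000]] (det J = 41.000).
Solving J·Δ = −F gives Δ = (-2.073, 1.116).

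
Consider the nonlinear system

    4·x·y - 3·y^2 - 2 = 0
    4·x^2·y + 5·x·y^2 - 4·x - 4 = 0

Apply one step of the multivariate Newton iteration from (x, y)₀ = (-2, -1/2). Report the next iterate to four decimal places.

(-2.0000, -0.2500)

At (-2, -1/2): F = (1.2500, -6.5000).
Jacobian J = [[4·y, 4·x - 6·y], [8·x·y + 5·y^2 - 4, 4·x^2 + 10·x·y]].
At the point, J = [[-2.0000, -5.0000], [5.2500, 26.0000]] (det J = -25.7500).
Solving J·Δ = −F gives Δ = (0.0000, 0.2500).
Then the next iterate is (x, y)₁ = (-2.0000, -0.2500).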